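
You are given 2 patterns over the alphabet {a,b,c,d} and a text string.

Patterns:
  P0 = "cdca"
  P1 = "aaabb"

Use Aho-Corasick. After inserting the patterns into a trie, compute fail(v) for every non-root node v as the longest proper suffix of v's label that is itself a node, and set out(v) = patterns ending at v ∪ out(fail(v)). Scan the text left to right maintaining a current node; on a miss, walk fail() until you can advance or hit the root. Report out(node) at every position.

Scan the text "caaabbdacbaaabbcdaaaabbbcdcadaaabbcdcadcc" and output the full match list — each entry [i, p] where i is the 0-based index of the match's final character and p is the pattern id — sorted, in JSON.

Construct AC machine:
Trie (insert patterns):
  n0 'ε': a→5 c→1
  n1 'c': d→2
  n2 'cd': c→3
  n3 'cdc': a→4
  n4 'cdca': ·  [P0 ends]
  n5 'a': a→6
  n6 'aa': a→7
  n7 'aaa': b→8
  n8 'aaab': b→9
  n9 'aaabb': ·  [P1 ends]

Failure links (BFS by depth):
  fail(1) 'c': from fail(0)=0 chase 'c': 0 ⇒ 0;  out=∅∪out(0)=∅
  fail(5) 'a': from fail(0)=0 chase 'a': 0 ⇒ 0;  out=∅∪out(0)=∅
  fail(2) 'cd': from fail(1)=0 chase 'd': 0 ⇒ 0;  out=∅∪out(0)=∅
  fail(6) 'aa': from fail(5)=0 chase 'a': 0 ⇒ 5;  out=∅∪out(5)=∅
  fail(3) 'cdc': from fail(2)=0 chase 'c': 0 ⇒ 1;  out=∅∪out(1)=∅
  fail(7) 'aaa': from fail(6)=5 chase 'a': 5 ⇒ 6;  out=∅∪out(6)=∅
  fail(4) 'cdca': from fail(3)=1 chase 'a': 1→0 ⇒ 5;  out={0}∪out(5)={0}
  fail(8) 'aaab': from fail(7)=6 chase 'b': 6→5→0 ⇒ 0;  out=∅∪out(0)=∅
  fail(9) 'aaabb': from fail(8)=0 chase 'b': 0 ⇒ 0;  out={1}∪out(0)={1}

Text stream:
i=0 'c': node 0→1
i=1 'a': node 1→5 ·f
i=2 'a': node 5→6
i=3 'a': node 6→7
i=4 'b': node 7→8
i=5 'b': node 8→9  emit P1@[1:5]
i=6 'd': node 9→0 ·f
i=7 'a': node 0→5
i=8 'c': node 5→1 ·f
i=9 'b': node 1→0 ·f
i=10 'a': node 0→5
i=11 'a': node 5→6
i=12 'a': node 6→7
i=13 'b': node 7→8
i=14 'b': node 8→9  emit P1@[10:14]
i=15 'c': node 9→1 ·f
i=16 'd': node 1→2
i=17 'a': node 2→5 ·f
i=18 'a': node 5→6
i=19 'a': node 6→7
i=20 'a': node 7→7 ·f
i=21 'b': node 7→8
i=22 'b': node 8→9  emit P1@[18:22]
i=23 'b': node 9→0 ·f
i=24 'c': node 0→1
i=25 'd': node 1→2
i=26 'c': node 2→3
i=27 'a': node 3→4  emit P0@[24:27]
i=28 'd': node 4→0 ·f
i=29 'a': node 0→5
i=30 'a': node 5→6
i=31 'a': node 6→7
i=32 'b': node 7→8
i=33 'b': node 8→9  emit P1@[29:33]
i=34 'c': node 9→1 ·f
i=35 'd': node 1→2
i=36 'c': node 2→3
i=37 'a': node 3→4  emit P0@[34:37]
i=38 'd': node 4→0 ·f
i=39 'c': node 0→1
i=40 'c': node 1→1 ·f

Matches: [[5,1],[14,1],[22,1],[27,0],[33,1],[37,0]]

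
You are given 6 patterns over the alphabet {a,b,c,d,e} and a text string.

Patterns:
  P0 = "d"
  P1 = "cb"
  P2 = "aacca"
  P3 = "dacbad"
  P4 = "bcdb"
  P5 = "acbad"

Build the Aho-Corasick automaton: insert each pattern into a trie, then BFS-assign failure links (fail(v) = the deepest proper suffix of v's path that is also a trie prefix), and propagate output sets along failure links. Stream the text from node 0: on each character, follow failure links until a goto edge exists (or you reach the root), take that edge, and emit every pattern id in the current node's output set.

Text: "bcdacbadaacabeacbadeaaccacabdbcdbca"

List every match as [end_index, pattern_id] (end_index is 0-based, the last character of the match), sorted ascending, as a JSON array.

Construct AC machine:
Trie nodes:
  0='ε' goto a→4 b→14 c→2 d→1
  1='d' goto a→9  [P0 ends]
  2='c' goto b→3
  3='cb' goto ·  [P1 ends]
  4='a' goto a→5 c→18
  5='aa' goto c→6
  6='aac' goto c→7
  7='aacc' goto a→8
  8='aacca' goto ·  [P2 ends]
  9='da' goto c→10
  10='dac' goto b→11
  11='dacb' goto a→12
  12='dacba' goto d→13
  13='dacbad' goto ·  [P3 ends]
  14='b' goto c→15
  15='bc' goto d→16
  16='bcd' goto b→17
  17='bcdb' goto ·  [P4 ends]
  18='ac' goto b→19
  19='acb' goto a→20
  20='acba' goto d→21
  21='acbad' goto ·  [P5 ends]

Failure links (BFS by depth):
  n1('d'): parent n0 fail=0; on 'd' 0 → fail=0;  out {0}∪∅={0}
  n2('c'): parent n0 fail=0; on 'c' 0 → fail=0;  out ∅∪∅=∅
  n4('a'): parent n0 fail=0; on 'a' 0 → fail=0;  out ∅∪∅=∅
  n14('b'): parent n0 fail=0; on 'b' 0 → fail=0;  out ∅∪∅=∅
  n3('cb'): parent n2 fail=0; on 'b' 0 → fail=14;  out {1}∪∅={1}
  n5('aa'): parent n4 fail=0; on 'a' 0 → fail=4;  out ∅∪∅=∅
  n9('da'): parent n1 fail=0; on 'a' 0 → fail=4;  out ∅∪∅=∅
  n15('bc'): parent n14 fail=0; on 'c' 0 → fail=2;  out ∅∪∅=∅
  n18('ac'): parent n4 fail=0; on 'c' 0 → fail=2;  out ∅∪∅=∅
  n6('aac'): parent n5 fail=4; on 'c' 4 → fail=18;  out ∅∪∅=∅
  n10('dac'): parent n9 fail=4; on 'c' 4 → fail=18;  out ∅∪∅=∅
  n16('bcd'): parent n15 fail=2; on 'd' 2→0 → fail=1;  out ∅∪{0}={0}
  n19('acb'): parent n18 fail=2; on 'b' 2 → fail=3;  out ∅∪{1}={1}
  n7('aacc'): parent n6 fail=18; on 'c' 18→2→0 → fail=2;  out ∅∪∅=∅
  n11('dacb'): parent n10 fail=18; on 'b' 18 → fail=19;  out ∅∪{1}={1}
  n17('bcdb'): parent n16 fail=1; on 'b' 1→0 → fail=14;  out {4}∪∅={4}
  n20('acba'): parent n19 fail=3; on 'a' 3→14→0 → fail=4;  out ∅∪∅=∅
  n8('aacca'): parent n7 fail=2; on 'a' 2→0 → fail=4;  out {2}∪∅={2}
  n12('dacba'): parent n11 fail=19; on 'a' 19 → fail=20;  out ∅∪∅=∅
  n21('acbad'): parent n20 fail=4; on 'd' 4→0 → fail=1;  out {5}∪{0}={0,5}
  n13('dacbad'): parent n12 fail=20; on 'd' 20 → fail=21;  out {3}∪{0,5}={0,3,5}

Run:
[0] read 'b'  n0⇒n14
[1] read 'c'  n14⇒n15
[2] read 'd'  n15⇒n16  ** P0@[2:2]
[3] read 'a'  n16⇒n9 ·f
[4] read 'c'  n9⇒n10
[5] read 'b'  n10⇒n11  ** P1@[4:5]
[6] read 'a'  n11⇒n12
[7] read 'd'  n12⇒n13  ** P0@[7:7],P3@[2:7],P5@[3:7]
[8] read 'a'  n13⇒n9 ·f
[9] read 'a'  n9⇒n5 ·f
[10] read 'c'  n5⇒n6
[11] read 'a'  n6⇒n4 ·f
[12] read 'b'  n4⇒n14 ·f
[13] read 'e'  n14⇒n0 ·f
[14] read 'a'  n0⇒n4
[15] read 'c'  n4⇒n18
[16] read 'b'  n18⇒n19  ** P1@[15:16]
[17] read 'a'  n19⇒n20
[18] read 'd'  n20⇒n21  ** P0@[18:18],P5@[14:18]
[19] read 'e'  n21⇒n0 ·f
[20] read 'a'  n0⇒n4
[21] read 'a'  n4⇒n5
[22] read 'c'  n5⇒n6
[23] read 'c'  n6⇒n7
[24] read 'a'  n7⇒n8  ** P2@[20:24]
[25] read 'c'  n8⇒n18 ·f
[26] read 'a'  n18⇒n4 ·f
[27] read 'b'  n4⇒n14 ·f
[28] read 'd'  n14⇒n1 ·f  ** P0@[28:28]
[29] read 'b'  n1⇒n14 ·f
[30] read 'c'  n14⇒n15
[31] read 'd'  n15⇒n16  ** P0@[31:31]
[32] read 'b'  n16⇒n17  ** P4@[29:32]
[33] read 'c'  n17⇒n15 ·f
[34] read 'a'  n15⇒n4 ·f

All matches (sorted): [[2,0],[5,1],[7,0],[7,3],[7,5],[16,1],[18,0],[18,5],[24,2],[28,0],[31,0],[32,4]]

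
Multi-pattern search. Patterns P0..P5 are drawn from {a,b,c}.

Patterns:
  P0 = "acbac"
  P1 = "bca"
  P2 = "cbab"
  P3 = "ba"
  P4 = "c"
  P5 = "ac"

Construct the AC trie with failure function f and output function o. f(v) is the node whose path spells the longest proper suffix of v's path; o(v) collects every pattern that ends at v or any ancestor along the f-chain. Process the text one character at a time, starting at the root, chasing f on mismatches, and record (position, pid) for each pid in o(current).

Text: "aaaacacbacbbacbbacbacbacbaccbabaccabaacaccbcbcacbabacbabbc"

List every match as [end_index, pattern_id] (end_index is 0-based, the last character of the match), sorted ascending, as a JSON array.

Build automaton:
Trie (insert patterns):
  n0 'ε': a→1 b→6 c→9
  n1 'a': c→2
  n2 'ac': b→3  ←P5
  n3 'acb': a→4
  n4 'acba': c→5
  n5 'acbac': ·  ←P0
  n6 'b': a→13 c→7
  n7 'bc': a→8
  n8 'bca': ·  ←P1
  n9 'c': b→10  ←P4
  n10 'cb': a→11
  n11 'cba': b→12
  n12 'cbab': ·  ←P2
  n13 'ba': ·  ←P3

BFS fail/out derivation:
  fail(1) 'a': from fail(0)=0 chase 'a': 0 ⇒ 0;  out=∅∪out(0)=∅
  fail(6) 'b': from fail(0)=0 chase 'b': 0 ⇒ 0;  out=∅∪out(0)=∅
  fail(9) 'c': from fail(0)=0 chase 'c': 0 ⇒ 0;  out={4}∪out(0)={4}
  fail(2) 'ac': from fail(1)=0 chase 'c': 0 ⇒ 9;  out={5}∪out(9)={4,5}
  fail(7) 'bc': from fail(6)=0 chase 'c': 0 ⇒ 9;  out=∅∪out(9)={4}
  fail(10) 'cb': from fail(9)=0 chase 'b': 0 ⇒ 6;  out=∅∪out(6)=∅
  fail(13) 'ba': from fail(6)=0 chase 'a': 0 ⇒ 1;  out={3}∪out(1)={3}
  fail(3) 'acb': from fail(2)=9 chase 'b': 9 ⇒ 10;  out=∅∪out(10)=∅
  fail(8) 'bca': from fail(7)=9 chase 'a': 9→0 ⇒ 1;  out={1}∪out(1)={1}
  fail(11) 'cba': from fail(10)=6 chase 'a': 6 ⇒ 13;  out=∅∪out(13)={3}
  fail(4) 'acba': from fail(3)=10 chase 'a': 10 ⇒ 11;  out=∅∪out(11)={3}
  fail(12) 'cbab': from fail(11)=13 chase 'b': 13→1→0 ⇒ 6;  out={2}∪out(6)={2}
  fail(5) 'acbac': from fail(4)=11 chase 'c': 11→13→1 ⇒ 2;  out={0}∪out(2)={0,4,5}

Scan:
[0] read 'a'  n0⇒n1
[1] read 'a'  n1⇒n1 ·f
[2] read 'a'  n1⇒n1 ·f
[3] read 'a'  n1⇒n1 ·f
[4] read 'c'  n1⇒n2  emit P4@[4:4],P5@[3:4]
[5] read 'a'  n2⇒n1 ·f
[6] read 'c'  n1⇒n2  emit P4@[6:6],P5@[5:6]
[7] read 'b'  n2⇒n3
[8] read 'a'  n3⇒n4  emit P3@[7:8]
[9] read 'c'  n4⇒n5  emit P0@[5:9],P4@[9:9],P5@[8:9]
[10] read 'b'  n5⇒n3 ·f
[11] read 'b'  n3⇒n6 ·f
[12] read 'a'  n6⇒n13  emit P3@[11:12]
[13] read 'c'  n13⇒n2 ·f  emit P4@[13:13],P5@[12:13]
[14] read 'b'  n2⇒n3
[15] read 'b'  n3⇒n6 ·f
[16] read 'a'  n6⇒n13  emit P3@[15:16]
[17] read 'c'  n13⇒n2 ·f  emit P4@[17:17],P5@[16:17]
[18] read 'b'  n2⇒n3
[19] read 'a'  n3⇒n4  emit P3@[18:19]
[20] read 'c'  n4⇒n5  emit P0@[16:20],P4@[20:20],P5@[19:20]
[21] read 'b'  n5⇒n3 ·f
[22] read 'a'  n3⇒n4  emit P3@[21:22]
[23] read 'c'  n4⇒n5  emit P0@[19:23],P4@[23:23],P5@[22:23]
[24] read 'b'  n5⇒n3 ·f
[25] read 'a'  n3⇒n4  emit P3@[24:25]
[26] read 'c'  n4⇒n5  emit P0@[22:26],P4@[26:26],P5@[25:26]
[27] read 'c'  n5⇒n9 ·f  emit P4@[27:27]
[28] read 'b'  n9⇒n10
[29] read 'a'  n10⇒n11  emit P3@[28:29]
[30] read 'b'  n11⇒n12  emit P2@[27:30]
[31] read 'a'  n12⇒n13 ·f  emit P3@[30:31]
[32] read 'c'  n13⇒n2 ·f  emit P4@[32:32],P5@[31:32]
[33] read 'c'  n2⇒n9 ·f  emit P4@[33:33]
[34] read 'a'  n9⇒n1 ·f
[35] read 'b'  n1⇒n6 ·f
[36] read 'a'  n6⇒n13  emit P3@[35:36]
[37] read 'a'  n13⇒n1 ·f
[38] read 'c'  n1⇒n2  emit P4@[38:38],P5@[37:38]
[39] read 'a'  n2⇒n1 ·f
[40] read 'c'  n1⇒n2  emit P4@[40:40],P5@[39:40]
[41] read 'c'  n2⇒n9 ·f  emit P4@[41:41]
[42] read 'b'  n9⇒n10
[43] read 'c'  n10⇒n7 ·f  emit P4@[43:43]
[44] read 'b'  n7⇒n10 ·f
[45] read 'c'  n10⇒n7 ·f  emit P4@[45:45]
[46] read 'a'  n7⇒n8  emit P1@[44:46]
[47] read 'c'  n8⇒n2 ·f  emit P4@[47:47],P5@[46:47]
[48] read 'b'  n2⇒n3
[49] read 'a'  n3⇒n4  emit P3@[48:49]
[50] read 'b'  n4⇒n12 ·f  emit P2@[47:50]
[51] read 'a'  n12⇒n13 ·f  emit P3@[50:51]
[52] read 'c'  n13⇒n2 ·f  emit P4@[52:52],P5@[51:52]
[53] read 'b'  n2⇒n3
[54] read 'a'  n3⇒n4  emit P3@[53:54]
[55] read 'b'  n4⇒n12 ·f  emit P2@[52:55]
[56] read 'b'  n12⇒n6 ·f
[57] read 'c'  n6⇒n7  emit P4@[57:57]

All matches (sorted): [[4,4],[4,5],[6,4],[6,5],[8,3],[9,0],[9,4],[9,5],[12,3],[13,4],[13,5],[16,3],[17,4],[17,5],[19,3],[20,0],[20,4],[20,5],[22,3],[23,0],[23,4],[23,5],[25,3],[26,0],[26,4],[26,5],[27,4],[29,3],[30,2],[31,3],[32,4],[32,5],[33,4],[36,3],[38,4],[38,5],[40,4],[40,5],[41,4],[43,4],[45,4],[46,1],[47,4],[47,5],[49,3],[50,2],[51,3],[52,4],[52,5],[54,3],[55,2],[57,4]]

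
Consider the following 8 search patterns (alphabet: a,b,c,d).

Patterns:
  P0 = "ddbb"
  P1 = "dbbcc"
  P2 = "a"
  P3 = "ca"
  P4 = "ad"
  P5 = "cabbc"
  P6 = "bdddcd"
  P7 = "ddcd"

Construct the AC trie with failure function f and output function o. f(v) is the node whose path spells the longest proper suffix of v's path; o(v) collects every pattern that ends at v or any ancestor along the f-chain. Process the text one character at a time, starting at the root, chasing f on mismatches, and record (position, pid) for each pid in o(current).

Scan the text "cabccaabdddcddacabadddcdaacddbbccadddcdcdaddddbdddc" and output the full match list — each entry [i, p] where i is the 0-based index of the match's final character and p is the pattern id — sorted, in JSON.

Build:
Trie nodes:
  0='ε' goto a→9 b→16 c→10 d→1
  1='d' goto b→5 d→2
  2='dd' goto b→3 c→22
  3='ddb' goto b→4
  4='ddbb' goto ·  ←P0
  5='db' goto b→6
  6='dbb' goto c→7
  7='dbbc' goto c→8
  8='dbbcc' goto ·  ←P1
  9='a' goto d→12  ←P2
  10='c' goto a→11
  11='ca' goto b→13  ←P3
  12='ad' goto ·  ←P4
  13='cab' goto b→14
  14='cabb' goto c→15
  15='cabbc' goto ·  ←P5
  16='b' goto d→17
  17='bd' goto d→18
  18='bdd' goto d→19
  19='bddd' goto c→20
  20='bdddc' goto d→21
  21='bdddcd' goto ·  ←P6
  22='ddc' goto d→23
  23='ddcd' goto ·  ←P7

BFS fail/out derivation:
  fail(1) 'd': from fail(0)=0 chase 'd': 0 ⇒ 0;  out=∅∪out(0)=∅
  fail(9) 'a': from fail(0)=0 chase 'a': 0 ⇒ 0;  out={2}∪out(0)={2}
  fail(10) 'c': from fail(0)=0 chase 'c': 0 ⇒ 0;  out=∅∪out(0)=∅
  fail(16) 'b': from fail(0)=0 chase 'b': 0 ⇒ 0;  out=∅∪out(0)=∅
  fail(2) 'dd': from fail(1)=0 chase 'd': 0 ⇒ 1;  out=∅∪out(1)=∅
  fail(5) 'db': from fail(1)=0 chase 'b': 0 ⇒ 16;  out=∅∪out(16)=∅
  fail(11) 'ca': from fail(10)=0 chase 'a': 0 ⇒ 9;  out={3}∪out(9)={2,3}
  fail(12) 'ad': from fail(9)=0 chase 'd': 0 ⇒ 1;  out={4}∪out(1)={4}
  fail(17) 'bd': from fail(16)=0 chase 'd': 0 ⇒ 1;  out=∅∪out(1)=∅
  fail(3) 'ddb': from fail(2)=1 chase 'b': 1 ⇒ 5;  out=∅∪out(5)=∅
  fail(6) 'dbb': from fail(5)=16 chase 'b': 16→0 ⇒ 16;  out=∅∪out(16)=∅
  fail(13) 'cab': from fail(11)=9 chase 'b': 9→0 ⇒ 16;  out=∅∪out(16)=∅
  fail(18) 'bdd': from fail(17)=1 chase 'd': 1 ⇒ 2;  out=∅∪out(2)=∅
  fail(22) 'ddc': from fail(2)=1 chase 'c': 1→0 ⇒ 10;  out=∅∪out(10)=∅
  fail(4) 'ddbb': from fail(3)=5 chase 'b': 5 ⇒ 6;  out={0}∪out(6)={0}
  fail(7) 'dbbc': from fail(6)=16 chase 'c': 16→0 ⇒ 10;  out=∅∪out(10)=∅
  fail(14) 'cabb': from fail(13)=16 chase 'b': 16→0 ⇒ 16;  out=∅∪out(16)=∅
  fail(19) 'bddd': from fail(18)=2 chase 'd': 2→1 ⇒ 2;  out=∅∪out(2)=∅
  fail(23) 'ddcd': from fail(22)=10 chase 'd': 10→0 ⇒ 1;  out={7}∪out(1)={7}
  fail(8) 'dbbcc': from fail(7)=10 chase 'c': 10→0 ⇒ 10;  out={1}∪out(10)={1}
  fail(15) 'cabbc': from fail(14)=16 chase 'c': 16→0 ⇒ 10;  out={5}∪out(10)={5}
  fail(20) 'bdddc': from fail(19)=2 chase 'c': 2 ⇒ 22;  out=∅∪out(22)=∅
  fail(21) 'bdddcd': from fail(20)=22 chase 'd': 22 ⇒ 23;  out={6}∪out(23)={6,7}

Scan:
pos 0 'c': at 10
pos 1 'a': at 11  → match P2@[1:1],P3@[0:1]
pos 2 'b': at 13
pos 3 'c': at 10 (via fail)
pos 4 'c': at 10 (via fail)
pos 5 'a': at 11  → match P2@[5:5],P3@[4:5]
pos 6 'a': at 9 (via fail)  → match P2@[6:6]
pos 7 'b': at 16 (via fail)
pos 8 'd': at 17
pos 9 'd': at 18
pos 10 'd': at 19
pos 11 'c': at 20
pos 12 'd': at 21  → match P6@[7:12],P7@[9:12]
pos 13 'd': at 2 (via fail)
pos 14 'a': at 9 (via fail)  → match P2@[14:14]
pos 15 'c': at 10 (via fail)
pos 16 'a': at 11  → match P2@[16:16],P3@[15:16]
pos 17 'b': at 13
pos 18 'a': at 9 (via fail)  → match P2@[18:18]
pos 19 'd': at 12  → match P4@[18:19]
pos 20 'd': at 2 (via fail)
pos 21 'd': at 2 (via fail)
pos 22 'c': at 22
pos 23 'd': at 23  → match P7@[20:23]
pos 24 'a': at 9 (via fail)  → match P2@[24:24]
pos 25 'a': at 9 (via fail)  → match P2@[25:25]
pos 26 'c': at 10 (via fail)
pos 27 'd': at 1 (via fail)
pos 28 'd': at 2
pos 29 'b': at 3
pos 30 'b': at 4  → match P0@[27:30]
pos 31 'c': at 7 (via fail)
pos 32 'c': at 8  → match P1@[28:32]
pos 33 'a': at 11 (via fail)  → match P2@[33:33],P3@[32:33]
pos 34 'd': at 12 (via fail)  → match P4@[33:34]
pos 35 'd': at 2 (via fail)
pos 36 'd': at 2 (via fail)
pos 37 'c': at 22
pos 38 'd': at 23  → match P7@[35:38]
pos 39 'c': at 10 (via fail)
pos 40 'd': at 1 (via fail)
pos 41 'a': at 9 (via fail)  → match P2@[41:41]
pos 42 'd': at 12  → match P4@[41:42]
pos 43 'd': at 2 (via fail)
pos 44 'd': at 2 (via fail)
pos 45 'd': at 2 (via fail)
pos 46 'b': at 3
pos 47 'd': at 17 (via fail)
pos 48 'd': at 18
pos 49 'd': at 19
pos 50 'c': at 20

Matches: [[1,2],[1,3],[5,2],[5,3],[6,2],[12,6],[12,7],[14,2],[16,2],[16,3],[18,2],[19,4],[23,7],[24,2],[25,2],[30,0],[32,1],[33,2],[33,3],[34,4],[38,7],[41,2],[42,4]]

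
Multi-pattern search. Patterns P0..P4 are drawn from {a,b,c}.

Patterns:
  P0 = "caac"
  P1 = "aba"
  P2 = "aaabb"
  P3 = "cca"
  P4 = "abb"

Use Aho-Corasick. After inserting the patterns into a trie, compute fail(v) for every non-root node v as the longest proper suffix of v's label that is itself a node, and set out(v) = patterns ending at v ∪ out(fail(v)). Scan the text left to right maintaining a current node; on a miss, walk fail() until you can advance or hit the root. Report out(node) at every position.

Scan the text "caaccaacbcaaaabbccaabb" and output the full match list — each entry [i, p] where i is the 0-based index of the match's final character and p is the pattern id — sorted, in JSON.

Construct AC machine:
Trie nodes:
  0='ε' goto a→5 c→1
  1='c' goto a→2 c→12
  2='ca' goto a→3
  3='caa' goto c→4
  4='caac' goto ·  [P0 ends]
  5='a' goto a→8 b→6
  6='ab' goto a→7 b→14
  7='aba' goto ·  [P1 ends]
  8='aa' goto a→9
  9='aaa' goto b→10
  10='aaab' goto b→11
  11='aaabb' goto ·  [P2 ends]
  12='cc' goto a→13
  13='cca' goto ·  [P3 ends]
  14='abb' goto ·  [P4 ends]

Failure links (BFS by depth):
  n1('c'): parent n0 fail=0; on 'c' 0 → fail=0;  out ∅∪∅=∅
  n5('a'): parent n0 fail=0; on 'a' 0 → fail=0;  out ∅∪∅=∅
  n2('ca'): parent n1 fail=0; on 'a' 0 → fail=5;  out ∅∪∅=∅
  n6('ab'): parent n5 fail=0; on 'b' 0 → fail=0;  out ∅∪∅=∅
  n8('aa'): parent n5 fail=0; on 'a' 0 → fail=5;  out ∅∪∅=∅
  n12('cc'): parent n1 fail=0; on 'c' 0 → fail=1;  out ∅∪∅=∅
  n3('caa'): parent n2 fail=5; on 'a' 5 → fail=8;  out ∅∪∅=∅
  n7('aba'): parent n6 fail=0; on 'a' 0 → fail=5;  out {1}∪∅={1}
  n9('aaa'): parent n8 fail=5; on 'a' 5 → fail=8;  out ∅∪∅=∅
  n13('cca'): parent n12 fail=1; on 'a' 1 → fail=2;  out {3}∪∅={3}
  n14('abb'): parent n6 fail=0; on 'b' 0 → fail=0;  out {4}∪∅={4}
  n4('caac'): parent n3 fail=8; on 'c' 8→5→0 → fail=1;  out {0}∪∅={0}
  n10('aaab'): parent n9 fail=8; on 'b' 8→5 → fail=6;  out ∅∪∅=∅
  n11('aaabb'): parent n10 fail=6; on 'b' 6 → fail=14;  out {2}∪{4}={2,4}

Text stream:
i=0 'c': node 0→1
i=1 'a': node 1→2
i=2 'a': node 2→3
i=3 'c': node 3→4  → match P0@[0:3]
i=4 'c': node 4→12 ·f
i=5 'a': node 12→13  → match P3@[3:5]
i=6 'a': node 13→3 ·f
i=7 'c': node 3→4  → match P0@[4:7]
i=8 'b': node 4→0 ·f
i=9 'c': node 0→1
i=10 'a': node 1→2
i=11 'a': node 2→3
i=12 'a': node 3→9 ·f
i=13 'a': node 9→9 ·f
i=14 'b': node 9→10
i=15 'b': node 10→11  → match P2@[11:15],P4@[13:15]
i=16 'c': node 11→1 ·f
i=17 'c': node 1→12
i=18 'a': node 12→13  → match P3@[16:18]
i=19 'a': node 13→3 ·f
i=20 'b': node 3→6 ·f
i=21 'b': node 6→14  → match P4@[19:21]

Result: [[3,0],[5,3],[7,0],[15,2],[15,4],[18,3],[21,4]]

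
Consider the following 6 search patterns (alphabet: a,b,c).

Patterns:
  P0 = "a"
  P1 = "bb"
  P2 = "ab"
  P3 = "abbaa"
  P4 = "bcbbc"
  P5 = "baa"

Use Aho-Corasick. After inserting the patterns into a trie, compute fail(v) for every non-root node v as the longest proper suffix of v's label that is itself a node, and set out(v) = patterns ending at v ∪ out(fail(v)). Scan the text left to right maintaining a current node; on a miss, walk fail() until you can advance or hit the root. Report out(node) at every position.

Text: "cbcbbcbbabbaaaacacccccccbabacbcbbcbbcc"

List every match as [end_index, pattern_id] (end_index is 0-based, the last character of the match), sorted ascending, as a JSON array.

Build:
Trie nodes:
  n0 'ε': a→1 b→2
  n1 'a': b→4  ←P0
  n2 'b': a→12 b→3 c→8
  n3 'bb': ·  ←P1
  n4 'ab': b→5  ←P2
  n5 'abb': a→6
  n6 'abba': a→7
  n7 'abbaa': ·  ←P3
  n8 'bc': b→9
  n9 'bcb': b→10
  n10 'bcbb': c→11
  n11 'bcbbc': ·  ←P4
  n12 'ba': a→13
  n13 'baa': ·  ←P5

Failure links (BFS by depth):
  fail(1) 'a': from fail(0)=0 chase 'a': 0 ⇒ 0;  out={0}∪out(0)={0}
  fail(2) 'b': from fail(0)=0 chase 'b': 0 ⇒ 0;  out=∅∪out(0)=∅
  fail(3) 'bb': from fail(2)=0 chase 'b': 0 ⇒ 2;  out={1}∪out(2)={1}
  fail(4) 'ab': from fail(1)=0 chase 'b': 0 ⇒ 2;  out={2}∪out(2)={2}
  fail(8) 'bc': from fail(2)=0 chase 'c': 0 ⇒ 0;  out=∅∪out(0)=∅
  fail(12) 'ba': from fail(2)=0 chase 'a': 0 ⇒ 1;  out=∅∪out(1)={0}
  fail(5) 'abb': from fail(4)=2 chase 'b': 2 ⇒ 3;  out=∅∪out(3)={1}
  fail(9) 'bcb': from fail(8)=0 chase 'b': 0 ⇒ 2;  out=∅∪out(2)=∅
  fail(13) 'baa': from fail(12)=1 chase 'a': 1→0 ⇒ 1;  out={5}∪out(1)={0,5}
  fail(6) 'abba': from fail(5)=3 chase 'a': 3→2 ⇒ 12;  out=∅∪out(12)={0}
  fail(10) 'bcbb': from fail(9)=2 chase 'b': 2 ⇒ 3;  out=∅∪out(3)={1}
  fail(7) 'abbaa': from fail(6)=12 chase 'a': 12 ⇒ 13;  out={3}∪out(13)={0,3,5}
  fail(11) 'bcbbc': from fail(10)=3 chase 'c': 3→2 ⇒ 8;  out={4}∪out(8)={4}

Run:
[0] read 'c'  n0⇒n0
[1] read 'b'  n0⇒n2
[2] read 'c'  n2⇒n8
[3] read 'b'  n8⇒n9
[4] read 'b'  n9⇒n10  ** P1@[3:4]
[5] read 'c'  n10⇒n11  ** P4@[1:5]
[6] read 'b'  n11⇒n9 (fail-walked)
[7] read 'b'  n9⇒n10  ** P1@[6:7]
[8] read 'a'  n10⇒n12 (fail-walked)  ** P0@[8:8]
[9] read 'b'  n12⇒n4 (fail-walked)  ** P2@[8:9]
[10] read 'b'  n4⇒n5  ** P1@[9:10]
[11] read 'a'  n5⇒n6  ** P0@[11:11]
[12] read 'a'  n6⇒n7  ** P0@[12:12],P3@[8:12],P5@[10:12]
[13] read 'a'  n7⇒n1 (fail-walked)  ** P0@[13:13]
[14] read 'a'  n1⇒n1 (fail-walked)  ** P0@[14:14]
[15] read 'c'  n1⇒n0 (fail-walked)
[16] read 'a'  n0⇒n1  ** P0@[16:16]
[17] read 'c'  n1⇒n0 (fail-walked)
[18] read 'c'  n0⇒n0
[19] read 'c'  n0⇒n0
[20] read 'c'  n0⇒n0
[21] read 'c'  n0⇒n0
[22] read 'c'  n0⇒n0
[23] read 'c'  n0⇒n0
[24] read 'b'  n0⇒n2
[25] read 'a'  n2⇒n12  ** P0@[25:25]
[26] read 'b'  n12⇒n4 (fail-walked)  ** P2@[25:26]
[27] read 'a'  n4⇒n12 (fail-walked)  ** P0@[27:27]
[28] read 'c'  n12⇒n0 (fail-walked)
[29] read 'b'  n0⇒n2
[30] read 'c'  n2⇒n8
[31] read 'b'  n8⇒n9
[32] read 'b'  n9⇒n10  ** P1@[31:32]
[33] read 'c'  n10⇒n11  ** P4@[29:33]
[34] read 'b'  n11⇒n9 (fail-walked)
[35] read 'b'  n9⇒n10  ** P1@[34:35]
[36] read 'c'  n10⇒n11  ** P4@[32:36]
[37] read 'c'  n11⇒n0 (fail-walked)

Matches: [[4,1],[5,4],[7,1],[8,0],[9,2],[10,1],[11,0],[12,0],[12,3],[12,5],[13,0],[14,0],[16,0],[25,0],[26,2],[27,0],[32,1],[33,4],[35,1],[36,4]]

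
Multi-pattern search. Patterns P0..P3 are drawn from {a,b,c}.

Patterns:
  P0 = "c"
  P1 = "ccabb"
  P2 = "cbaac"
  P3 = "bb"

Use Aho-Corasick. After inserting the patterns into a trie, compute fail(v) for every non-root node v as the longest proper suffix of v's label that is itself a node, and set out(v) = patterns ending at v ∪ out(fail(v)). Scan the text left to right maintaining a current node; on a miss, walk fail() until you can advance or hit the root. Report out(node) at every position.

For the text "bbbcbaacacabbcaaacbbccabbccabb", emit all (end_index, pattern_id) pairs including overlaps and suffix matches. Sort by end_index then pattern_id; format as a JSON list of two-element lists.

Construct AC machine:
Trie nodes:
  n0 'ε': b→10 c→1
  n1 'c': b→6 c→2  ←P0
  n2 'cc': a→3
  n3 'cca': b→4
  n4 'ccab': b→5
  n5 'ccabb': ·  ←P1
  n6 'cb': a→7
  n7 'cba': a→8
  n8 'cbaa': c→9
  n9 'cbaac': ·  ←P2
  n10 'b': b→11
  n11 'bb': ·  ←P3

Failure links (BFS by depth):
  fail(1) 'c': from fail(0)=0 chase 'c': 0 ⇒ 0;  out={0}∪out(0)={0}
  fail(10) 'b': from fail(0)=0 chase 'b': 0 ⇒ 0;  out=∅∪out(0)=∅
  fail(2) 'cc': from fail(1)=0 chase 'c': 0 ⇒ 1;  out=∅∪out(1)={0}
  fail(6) 'cb': from fail(1)=0 chase 'b': 0 ⇒ 10;  out=∅∪out(10)=∅
  fail(11) 'bb': from fail(10)=0 chase 'b': 0 ⇒ 10;  out={3}∪out(10)={3}
  fail(3) 'cca': from fail(2)=1 chase 'a': 1→0 ⇒ 0;  out=∅∪out(0)=∅
  fail(7) 'cba': from fail(6)=10 chase 'a': 10→0 ⇒ 0;  out=∅∪out(0)=∅
  fail(4) 'ccab': from fail(3)=0 chase 'b': 0 ⇒ 10;  out=∅∪out(10)=∅
  fail(8) 'cbaa': from fail(7)=0 chase 'a': 0 ⇒ 0;  out=∅∪out(0)=∅
  fail(5) 'ccabb': from fail(4)=10 chase 'b': 10 ⇒ 11;  out={1}∪out(11)={1,3}
  fail(9) 'cbaac': from fail(8)=0 chase 'c': 0 ⇒ 1;  out={2}∪out(1)={0,2}

Run:
pos 0 'b': at 10
pos 1 'b': at 11  ** P3@[0:1]
pos 2 'b': at 11 (fail-walked)  ** P3@[1:2]
pos 3 'c': at 1 (fail-walked)  ** P0@[3:3]
pos 4 'b': at 6
pos 5 'a': at 7
pos 6 'a': at 8
pos 7 'c': at 9  ** P0@[7:7],P2@[3:7]
pos 8 'a': at 0 (fail-walked)
pos 9 'c': at 1  ** P0@[9:9]
pos 10 'a': at 0 (fail-walked)
pos 11 'b': at 10
pos 12 'b': at 11  ** P3@[11:12]
pos 13 'c': at 1 (fail-walked)  ** P0@[13:13]
pos 14 'a': at 0 (fail-walked)
pos 15 'a': at 0
pos 16 'a': at 0
pos 17 'c': at 1  ** P0@[17:17]
pos 18 'b': at 6
pos 19 'b': at 11 (fail-walked)  ** P3@[18:19]
pos 20 'c': at 1 (fail-walked)  ** P0@[20:20]
pos 21 'c': at 2  ** P0@[21:21]
pos 22 'a': at 3
pos 23 'b': at 4
pos 24 'b': at 5  ** P1@[20:24],P3@[23:24]
pos 25 'c': at 1 (fail-walked)  ** P0@[25:25]
pos 26 'c': at 2  ** P0@[26:26]
pos 27 'a': at 3
pos 28 'b': at 4
pos 29 'b': at 5  ** P1@[25:29],P3@[28:29]

All matches (sorted): [[1,3],[2,3],[3,0],[7,0],[7,2],[9,0],[12,3],[13,0],[17,0],[19,3],[20,0],[21,0],[24,1],[24,3],[25,0],[26,0],[29,1],[29,3]]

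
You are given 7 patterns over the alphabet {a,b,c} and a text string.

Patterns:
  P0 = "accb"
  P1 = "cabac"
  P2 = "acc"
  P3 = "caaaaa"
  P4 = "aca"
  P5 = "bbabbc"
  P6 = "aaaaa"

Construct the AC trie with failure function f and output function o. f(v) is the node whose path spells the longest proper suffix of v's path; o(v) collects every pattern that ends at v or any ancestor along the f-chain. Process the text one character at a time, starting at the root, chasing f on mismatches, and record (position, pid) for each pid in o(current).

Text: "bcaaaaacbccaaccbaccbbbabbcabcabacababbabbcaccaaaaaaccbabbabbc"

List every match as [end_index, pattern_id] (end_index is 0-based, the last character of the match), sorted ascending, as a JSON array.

Build automaton:
Trie (insert patterns):
  0='ε' goto a→1 b→15 c→5
  1='a' goto a→21 c→2
  2='ac' goto a→14 c→3
  3='acc' goto b→4  ←P2
  4='accb' goto ·  ←P0
  5='c' goto a→6
  6='ca' goto a→10 b→7
  7='cab' goto a→8
  8='caba' goto c→9
  9='cabac' goto ·  ←P1
  10='caa' goto a→11
  11='caaa' goto a→12
  12='caaaa' goto a→13
  13='caaaaa' goto ·  ←P3
  14='aca' goto ·  ←P4
  15='b' goto b→16
  16='bb' goto a→17
  17='bba' goto b→18
  18='bbab' goto b→19
  19='bbabb' goto c→20
  20='bbabbc' goto ·  ←P5
  21='aa' goto a→22
  22='aaa' goto a→23
  23='aaaa' goto a→24
  24='aaaaa' goto ·  ←P6

BFS fail/out derivation:
  fail(1) 'a': from fail(0)=0 chase 'a': 0 ⇒ 0;  out=∅∪out(0)=∅
  fail(5) 'c': from fail(0)=0 chase 'c': 0 ⇒ 0;  out=∅∪out(0)=∅
  fail(15) 'b': from fail(0)=0 chase 'b': 0 ⇒ 0;  out=∅∪out(0)=∅
  fail(2) 'ac': from fail(1)=0 chase 'c': 0 ⇒ 5;  out=∅∪out(5)=∅
  fail(6) 'ca': from fail(5)=0 chase 'a': 0 ⇒ 1;  out=∅∪out(1)=∅
  fail(16) 'bb': from fail(15)=0 chase 'b': 0 ⇒ 15;  out=∅∪out(15)=∅
  fail(21) 'aa': from fail(1)=0 chase 'a': 0 ⇒ 1;  out=∅∪out(1)=∅
  fail(3) 'acc': from fail(2)=5 chase 'c': 5→0 ⇒ 5;  out={2}∪out(5)={2}
  fail(7) 'cab': from fail(6)=1 chase 'b': 1→0 ⇒ 15;  out=∅∪out(15)=∅
  fail(10) 'caa': from fail(6)=1 chase 'a': 1 ⇒ 21;  out=∅∪out(21)=∅
  fail(14) 'aca': from fail(2)=5 chase 'a': 5 ⇒ 6;  out={4}∪out(6)={4}
  fail(17) 'bba': from fail(16)=15 chase 'a': 15→0 ⇒ 1;  out=∅∪out(1)=∅
  fail(22) 'aaa': from fail(21)=1 chase 'a': 1 ⇒ 21;  out=∅∪out(21)=∅
  fail(4) 'accb': from fail(3)=5 chase 'b': 5→0 ⇒ 15;  out={0}∪out(15)={0}
  fail(8) 'caba': from fail(7)=15 chase 'a': 15→0 ⇒ 1;  out=∅∪out(1)=∅
  fail(11) 'caaa': from fail(10)=21 chase 'a': 21 ⇒ 22;  out=∅∪out(22)=∅
  fail(18) 'bbab': from fail(17)=1 chase 'b': 1→0 ⇒ 15;  out=∅∪out(15)=∅
  fail(23) 'aaaa': from fail(22)=21 chase 'a': 21 ⇒ 22;  out=∅∪out(22)=∅
  fail(9) 'cabac': from fail(8)=1 chase 'c': 1 ⇒ 2;  out={1}∪out(2)={1}
  fail(12) 'caaaa': from fail(11)=22 chase 'a': 22 ⇒ 23;  out=∅∪out(23)=∅
  fail(19) 'bbabb': from fail(18)=15 chase 'b': 15 ⇒ 16;  out=∅∪out(16)=∅
  fail(24) 'aaaaa': from fail(23)=22 chase 'a': 22 ⇒ 23;  out={6}∪out(23)={6}
  fail(13) 'caaaaa': from fail(12)=23 chase 'a': 23 ⇒ 24;  out={3}∪out(24)={3,6}
  fail(20) 'bbabbc': from fail(19)=16 chase 'c': 16→15→0 ⇒ 5;  out={5}∪out(5)={5}

Run:
i=0 'b': node 0→15
i=1 'c': node 15→5 (via fail)
i=2 'a': node 5→6
i=3 'a': node 6→10
i=4 'a': node 10→11
i=5 'a': node 11→12
i=6 'a': node 12→13  ** P3@[1:6],P6@[2:6]
i=7 'c': node 13→2 (via fail)
i=8 'b': node 2→15 (via fail)
i=9 'c': node 15→5 (via fail)
i=10 'c': node 5→5 (via fail)
i=11 'a': node 5→6
i=12 'a': node 6→10
i=13 'c': node 10→2 (via fail)
i=14 'c': node 2→3  ** P2@[12:14]
i=15 'b': node 3→4  ** P0@[12:15]
i=16 'a': node 4→1 (via fail)
i=17 'c': node 1→2
i=18 'c': node 2→3  ** P2@[16:18]
i=19 'b': node 3→4  ** P0@[16:19]
i=20 'b': node 4→16 (via fail)
i=21 'b': node 16→16 (via fail)
i=22 'a': node 16→17
i=23 'b': node 17→18
i=24 'b': node 18→19
i=25 'c': node 19→20  ** P5@[20:25]
i=26 'a': node 20→6 (via fail)
i=27 'b': node 6→7
i=28 'c': node 7→5 (via fail)
i=29 'a': node 5→6
i=30 'b': node 6→7
i=31 'a': node 7→8
i=32 'c': node 8→9  ** P1@[28:32]
i=33 'a': node 9→14 (via fail)  ** P4@[31:33]
i=34 'b': node 14→7 (via fail)
i=35 'a': node 7→8
i=36 'b': node 8→15 (via fail)
i=37 'b': node 15→16
i=38 'a': node 16→17
i=39 'b': node 17→18
i=40 'b': node 18→19
i=41 'c': node 19→20  ** P5@[36:41]
i=42 'a': node 20→6 (via fail)
i=43 'c': node 6→2 (via fail)
i=44 'c': node 2→3  ** P2@[42:44]
i=45 'a': node 3→6 (via fail)
i=46 'a': node 6→10
i=47 'a': node 10→11
i=48 'a': node 11→12
i=49 'a': node 12→13  ** P3@[44:49],P6@[45:49]
i=50 'a': node 13→24 (via fail)  ** P6@[46:50]
i=51 'c': node 24→2 (via fail)
i=52 'c': node 2→3  ** P2@[50:52]
i=53 'b': node 3→4  ** P0@[50:53]
i=54 'a': node 4→1 (via fail)
i=55 'b': node 1→15 (via fail)
i=56 'b': node 15→16
i=57 'a': node 16→17
i=58 'b': node 17→18
i=59 'b': node 18→19
i=60 'c': node 19→20  ** P5@[55:60]

Matches: [[6,3],[6,6],[14,2],[15,0],[18,2],[19,0],[25,5],[32,1],[33,4],[41,5],[44,2],[49,3],[49,6],[50,6],[52,2],[53,0],[60,5]]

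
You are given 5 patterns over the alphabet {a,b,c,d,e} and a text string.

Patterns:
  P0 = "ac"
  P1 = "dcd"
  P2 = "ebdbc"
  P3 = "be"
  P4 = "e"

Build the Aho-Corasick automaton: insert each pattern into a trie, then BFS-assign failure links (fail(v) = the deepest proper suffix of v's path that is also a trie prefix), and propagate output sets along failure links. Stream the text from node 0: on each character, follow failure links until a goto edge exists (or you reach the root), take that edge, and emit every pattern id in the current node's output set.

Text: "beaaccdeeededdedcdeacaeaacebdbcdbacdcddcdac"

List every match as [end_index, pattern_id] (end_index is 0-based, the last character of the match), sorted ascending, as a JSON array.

Construct AC machine:
Trie (insert patterns):
  0='ε' goto a→1 b→11 d→3 e→6
  1='a' goto c→2
  2='ac' goto ·  ←P0
  3='d' goto c→4
  4='dc' goto d→5
  5='dcd' goto ·  ←P1
  6='e' goto b→7  ←P4
  7='eb' goto d→8
  8='ebd' goto b→9
  9='ebdb' goto c→10
  10='ebdbc' goto ·  ←P2
  11='b' goto e→12
  12='be' goto ·  ←P3

Failure links (BFS by depth):
  fail(1) 'a': from fail(0)=0 chase 'a': 0 ⇒ 0;  out=∅∪out(0)=∅
  fail(3) 'd': from fail(0)=0 chase 'd': 0 ⇒ 0;  out=∅∪out(0)=∅
  fail(6) 'e': from fail(0)=0 chase 'e': 0 ⇒ 0;  out={4}∪out(0)={4}
  fail(11) 'b': from fail(0)=0 chase 'b': 0 ⇒ 0;  out=∅∪out(0)=∅
  fail(2) 'ac': from fail(1)=0 chase 'c': 0 ⇒ 0;  out={0}∪out(0)={0}
  fail(4) 'dc': from fail(3)=0 chase 'c': 0 ⇒ 0;  out=∅∪out(0)=∅
  fail(7) 'eb': from fail(6)=0 chase 'b': 0 ⇒ 11;  out=∅∪out(11)=∅
  fail(12) 'be': from fail(11)=0 chase 'e': 0 ⇒ 6;  out={3}∪out(6)={3,4}
  fail(5) 'dcd': from fail(4)=0 chase 'd': 0 ⇒ 3;  out={1}∪out(3)={1}
  fail(8) 'ebd': from fail(7)=11 chase 'd': 11→0 ⇒ 3;  out=∅∪out(3)=∅
  fail(9) 'ebdb': from fail(8)=3 chase 'b': 3→0 ⇒ 11;  out=∅∪out(11)=∅
  fail(10) 'ebdbc': from fail(9)=11 chase 'c': 11→0 ⇒ 0;  out={2}∪out(0)={2}

Run:
pos 0 'b': at 11
pos 1 'e': at 12  → match P3@[0:1],P4@[1:1]
pos 2 'a': at 1 (via fail)
pos 3 'a': at 1 (via fail)
pos 4 'c': at 2  → match P0@[3:4]
pos 5 'c': at 0 (via fail)
pos 6 'd': at 3
pos 7 'e': at 6 (via fail)  → match P4@[7:7]
pos 8 'e': at 6 (via fail)  → match P4@[8:8]
pos 9 'e': at 6 (via fail)  → match P4@[9:9]
pos 10 'd': at 3 (via fail)
pos 11 'e': at 6 (via fail)  → match P4@[11:11]
pos 12 'd': at 3 (via fail)
pos 13 'd': at 3 (via fail)
pos 14 'e': at 6 (via fail)  → match P4@[14:14]
pos 15 'd': at 3 (via fail)
pos 16 'c': at 4
pos 17 'd': at 5  → match P1@[15:17]
pos 18 'e': at 6 (via fail)  → match P4@[18:18]
pos 19 'a': at 1 (via fail)
pos 20 'c': at 2  → match P0@[19:20]
pos 21 'a': at 1 (via fail)
pos 22 'e': at 6 (via fail)  → match P4@[22:22]
pos 23 'a': at 1 (via fail)
pos 24 'a': at 1 (via fail)
pos 25 'c': at 2  → match P0@[24:25]
pos 26 'e': at 6 (via fail)  → match P4@[26:26]
pos 27 'b': at 7
pos 28 'd': at 8
pos 29 'b': at 9
pos 30 'c': at 10  → match P2@[26:30]
pos 31 'd': at 3 (via fail)
pos 32 'b': at 11 (via fail)
pos 33 'a': at 1 (via fail)
pos 34 'c': at 2  → match P0@[33:34]
pos 35 'd': at 3 (via fail)
pos 36 'c': at 4
pos 37 'd': at 5  → match P1@[35:37]
pos 38 'd': at 3 (via fail)
pos 39 'c': at 4
pos 40 'd': at 5  → match P1@[38:40]
pos 41 'a': at 1 (via fail)
pos 42 'c': at 2  → match P0@[41:42]

All matches (sorted): [[1,3],[1,4],[4,0],[7,4],[8,4],[9,4],[11,4],[14,4],[17,1],[18,4],[20,0],[22,4],[25,0],[26,4],[30,2],[34,0],[37,1],[40,1],[42,0]]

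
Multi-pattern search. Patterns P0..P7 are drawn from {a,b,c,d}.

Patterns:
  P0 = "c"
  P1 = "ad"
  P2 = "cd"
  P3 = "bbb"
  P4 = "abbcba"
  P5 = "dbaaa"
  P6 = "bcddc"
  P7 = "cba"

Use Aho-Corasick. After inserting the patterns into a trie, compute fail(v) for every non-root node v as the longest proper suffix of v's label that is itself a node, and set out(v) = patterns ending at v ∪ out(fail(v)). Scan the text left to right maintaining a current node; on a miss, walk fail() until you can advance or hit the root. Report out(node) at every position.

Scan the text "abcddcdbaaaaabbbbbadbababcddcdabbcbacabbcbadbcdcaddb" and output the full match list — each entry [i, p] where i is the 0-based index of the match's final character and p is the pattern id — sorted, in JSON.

Construct AC machine:
Trie nodes:
  0='ε' goto a→2 b→5 c→1 d→13
  1='c' goto b→22 d→4  ←P0
  2='a' goto b→8 d→3
  3='ad' goto ·  ←P1
  4='cd' goto ·  ←P2
  5='b' goto b→6 c→18
  6='bb' goto b→7
  7='bbb' goto ·  ←P3
  8='ab' goto b→9
  9='abb' goto c→10
  10='abbc' goto b→11
  11='abbcb' goto a→12
  12='abbcba' goto ·  ←P4
  13='d' goto b→14
  14='db' goto a→15
  15='dba' goto a→16
  16='dbaa' goto a→17
  17='dbaaa' goto ·  ←P5
  18='bc' goto d→19
  19='bcd' goto d→20
  20='bcdd' goto c→21
  21='bcddc' goto ·  ←P6
  22='cb' goto a→23
  23='cba' goto ·  ←P7

BFS fail/out derivation:
  n1('c'): parent n0 fail=0; on 'c' 0 → fail=0;  out {0}∪∅={0}
  n2('a'): parent n0 fail=0; on 'a' 0 → fail=0;  out ∅∪∅=∅
  n5('b'): parent n0 fail=0; on 'b' 0 → fail=0;  out ∅∪∅=∅
  n13('d'): parent n0 fail=0; on 'd' 0 → fail=0;  out ∅∪∅=∅
  n3('ad'): parent n2 fail=0; on 'd' 0 → fail=13;  out {1}∪∅={1}
  n4('cd'): parent n1 fail=0; on 'd' 0 → fail=13;  out {2}∪∅={2}
  n6('bb'): parent n5 fail=0; on 'b' 0 → fail=5;  out ∅∪∅=∅
  n8('ab'): parent n2 fail=0; on 'b' 0 → fail=5;  out ∅∪∅=∅
  n14('db'): parent n13 fail=0; on 'b' 0 → fail=5;  out ∅∪∅=∅
  n18('bc'): parent n5 fail=0; on 'c' 0 → fail=1;  out ∅∪{0}={0}
  n22('cb'): parent n1 fail=0; on 'b' 0 → fail=5;  out ∅∪∅=∅
  n7('bbb'): parent n6 fail=5; on 'b' 5 → fail=6;  out {3}∪∅={3}
  n9('abb'): parent n8 fail=5; on 'b' 5 → fail=6;  out ∅∪∅=∅
  n15('dba'): parent n14 fail=5; on 'a' 5→0 → fail=2;  out ∅∪∅=∅
  n19('bcd'): parent n18 fail=1; on 'd' 1 → fail=4;  out ∅∪{2}={2}
  n23('cba'): parent n22 fail=5; on 'a' 5→0 → fail=2;  out {7}∪∅={7}
  n10('abbc'): parent n9 fail=6; on 'c' 6→5 → fail=18;  out ∅∪{0}={0}
  n16('dbaa'): parent n15 fail=2; on 'a' 2→0 → fail=2;  out ∅∪∅=∅
  n20('bcdd'): parent n19 fail=4; on 'd' 4→13→0 → fail=13;  out ∅∪∅=∅
  n11('abbcb'): parent n10 fail=18; on 'b' 18→1 → fail=22;  out ∅∪∅=∅
  n17('dbaaa'): parent n16 fail=2; on 'a' 2→0 → fail=2;  out {5}∪∅={5}
  n21('bcddc'): parent n20 fail=13; on 'c' 13→0 → fail=1;  out {6}∪{0}={0,6}
  n12('abbcba'): parent n11 fail=22; on 'a' 22 → fail=23;  out {4}∪{7}={4,7}

Scan:
[0] read 'a'  n0⇒n2
[1] read 'b'  n2⇒n8
[2] read 'c'  n8⇒n18 (fail-walked)  → match P0@[2:2]
[3] read 'd'  n18⇒n19  → match P2@[2:3]
[4] read 'd'  n19⇒n20
[5] read 'c'  n20⇒n21  → match P0@[5:5],P6@[1:5]
[6] read 'd'  n21⇒n4 (fail-walked)  → match P2@[5:6]
[7] read 'b'  n4⇒n14 (fail-walked)
[8] read 'a'  n14⇒n15
[9] read 'a'  n15⇒n16
[10] read 'a'  n16⇒n17  → match P5@[6:10]
[11] read 'a'  n17⇒n2 (fail-walked)
[12] read 'a'  n2⇒n2 (fail-walked)
[13] read 'b'  n2⇒n8
[14] read 'b'  n8⇒n9
[15] read 'b'  n9⇒n7 (fail-walked)  → match P3@[13:15]
[16] read 'b'  n7⇒n7 (fail-walked)  → match P3@[14:16]
[17] read 'b'  n7⇒n7 (fail-walked)  → match P3@[15:17]
[18] read 'a'  n7⇒n2 (fail-walked)
[19] read 'd'  n2⇒n3  → match P1@[18:19]
[20] read 'b'  n3⇒n14 (fail-walked)
[21] read 'a'  n14⇒n15
[22] read 'b'  n15⇒n8 (fail-walked)
[23] read 'a'  n8⇒n2 (fail-walked)
[24] read 'b'  n2⇒n8
[25] read 'c'  n8⇒n18 (fail-walked)  → match P0@[25:25]
[26] read 'd'  n18⇒n19  → match P2@[25:26]
[27] read 'd'  n19⇒n20
[28] read 'c'  n20⇒n21  → match P0@[28:28],P6@[24:28]
[29] read 'd'  n21⇒n4 (fail-walked)  → match P2@[28:29]
[30] read 'a'  n4⇒n2 (fail-walked)
[31] read 'b'  n2⇒n8
[32] read 'b'  n8⇒n9
[33] read 'c'  n9⇒n10  → match P0@[33:33]
[34] read 'b'  n10⇒n11
[35] read 'a'  n11⇒n12  → match P4@[30:35],P7@[33:35]
[36] read 'c'  n12⇒n1 (fail-walked)  → match P0@[36:36]
[37] read 'a'  n1⇒n2 (fail-walked)
[38] read 'b'  n2⇒n8
[39] read 'b'  n8⇒n9
[40] read 'c'  n9⇒n10  → match P0@[40:40]
[41] read 'b'  n10⇒n11
[42] read 'a'  n11⇒n12  → match P4@[37:42],P7@[40:42]
[43] read 'd'  n12⇒n3 (fail-walked)  → match P1@[42:43]
[44] read 'b'  n3⇒n14 (fail-walked)
[45] read 'c'  n14⇒n18 (fail-walked)  → match P0@[45:45]
[46] read 'd'  n18⇒n19  → match P2@[45:46]
[47] read 'c'  n19⇒n1 (fail-walked)  → match P0@[47:47]
[48] read 'a'  n1⇒n2 (fail-walked)
[49] read 'd'  n2⇒n3  → match P1@[48:49]
[50] read 'd'  n3⇒n13 (fail-walked)
[51] read 'b'  n13⇒n14

Matches: [[2,0],[3,2],[5,0],[5,6],[6,2],[10,5],[15,3],[16,3],[17,3],[19,1],[25,0],[26,2],[28,0],[28,6],[29,2],[33,0],[35,4],[35,7],[36,0],[40,0],[42,4],[42,7],[43,1],[45,0],[46,2],[47,0],[49,1]]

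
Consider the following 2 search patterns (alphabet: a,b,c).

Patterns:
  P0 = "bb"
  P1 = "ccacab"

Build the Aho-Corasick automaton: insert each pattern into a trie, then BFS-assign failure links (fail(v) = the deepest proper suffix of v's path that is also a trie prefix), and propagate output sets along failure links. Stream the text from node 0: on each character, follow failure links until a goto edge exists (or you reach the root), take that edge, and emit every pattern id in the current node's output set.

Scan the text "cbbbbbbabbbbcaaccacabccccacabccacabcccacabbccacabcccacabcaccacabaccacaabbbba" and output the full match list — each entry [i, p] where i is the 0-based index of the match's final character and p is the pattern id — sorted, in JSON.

Construct AC machine:
Trie (insert patterns):
  n0 'ε': b→1 c→3
  n1 'b': b→2
  n2 'bb': ·  [P0 ends]
  n3 'c': c→4
  n4 'cc': a→5
  n5 'cca': c→6
  n6 'ccac': a→7
  n7 'ccaca': b→8
  n8 'ccacab': ·  [P1 ends]

Failure links (BFS by depth):
  n1('b'): parent n0 fail=0; on 'b' 0 → fail=0;  out ∅∪∅=∅
  n3('c'): parent n0 fail=0; on 'c' 0 → fail=0;  out ∅∪∅=∅
  n2('bb'): parent n1 fail=0; on 'b' 0 → fail=1;  out {0}∪∅={0}
  n4('cc'): parent n3 fail=0; on 'c' 0 → fail=3;  out ∅∪∅=∅
  n5('cca'): parent n4 fail=3; on 'a' 3→0 → fail=0;  out ∅∪∅=∅
  n6('ccac'): parent n5 fail=0; on 'c' 0 → fail=3;  out ∅∪∅=∅
  n7('ccaca'): parent n6 fail=3; on 'a' 3→0 → fail=0;  out ∅∪∅=∅
  n8('ccacab'): parent n7 fail=0; on 'b' 0 → fail=1;  out {1}∪∅={1}

Scan:
[0] read 'c'  n0⇒n3
[1] read 'b'  n3⇒n1 (fail-walked)
[2] read 'b'  n1⇒n2  ** P0@[1:2]
[3] read 'b'  n2⇒n2 (fail-walked)  ** P0@[2:3]
[4] read 'b'  n2⇒n2 (fail-walked)  ** P0@[3:4]
[5] read 'b'  n2⇒n2 (fail-walked)  ** P0@[4:5]
[6] read 'b'  n2⇒n2 (fail-walked)  ** P0@[5:6]
[7] read 'a'  n2⇒n0 (fail-walked)
[8] read 'b'  n0⇒n1
[9] read 'b'  n1⇒n2  ** P0@[8:9]
[10] read 'b'  n2⇒n2 (fail-walked)  ** P0@[9:10]
[11] read 'b'  n2⇒n2 (fail-walked)  ** P0@[10:11]
[12] read 'c'  n2⇒n3 (fail-walked)
[13] read 'a'  n3⇒n0 (fail-walked)
[14] read 'a'  n0⇒n0
[15] read 'c'  n0⇒n3
[16] read 'c'  n3⇒n4
[17] read 'a'  n4⇒n5
[18] read 'c'  n5⇒n6
[19] read 'a'  n6⇒n7
[20] read 'b'  n7⇒n8  ** P1@[15:20]
[21] read 'c'  n8⇒n3 (fail-walked)
[22] read 'c'  n3⇒n4
[23] read 'c'  n4⇒n4 (fail-walked)
[24] read 'c'  n4⇒n4 (fail-walked)
[25] read 'a'  n4⇒n5
[26] read 'c'  n5⇒n6
[27] read 'a'  n6⇒n7
[28] read 'b'  n7⇒n8  ** P1@[23:28]
[29] read 'c'  n8⇒n3 (fail-walked)
[30] read 'c'  n3⇒n4
[31] read 'a'  n4⇒n5
[32] read 'c'  n5⇒n6
[33] read 'a'  n6⇒n7
[34] read 'b'  n7⇒n8  ** P1@[29:34]
[35] read 'c'  n8⇒n3 (fail-walked)
[36] read 'c'  n3⇒n4
[37] read 'c'  n4⇒n4 (fail-walked)
[38] read 'a'  n4⇒n5
[39] read 'c'  n5⇒n6
[40] read 'a'  n6⇒n7
[41] read 'b'  n7⇒n8  ** P1@[36:41]
[42] read 'b'  n8⇒n2 (fail-walked)  ** P0@[41:42]
[43] read 'c'  n2⇒n3 (fail-walked)
[44] read 'c'  n3⇒n4
[45] read 'a'  n4⇒n5
[46] read 'c'  n5⇒n6
[47] read 'a'  n6⇒n7
[48] read 'b'  n7⇒n8  ** P1@[43:48]
[49] read 'c'  n8⇒n3 (fail-walked)
[50] read 'c'  n3⇒n4
[51] read 'c'  n4⇒n4 (fail-walked)
[52] read 'a'  n4⇒n5
[53] read 'c'  n5⇒n6
[54] read 'a'  n6⇒n7
[55] read 'b'  n7⇒n8  ** P1@[50:55]
[56] read 'c'  n8⇒n3 (fail-walked)
[57] read 'a'  n3⇒n0 (fail-walked)
[58] read 'c'  n0⇒n3
[59] read 'c'  n3⇒n4
[60] read 'a'  n4⇒n5
[61] read 'c'  n5⇒n6
[62] read 'a'  n6⇒n7
[63] read 'b'  n7⇒n8  ** P1@[58:63]
[64] read 'a'  n8⇒n0 (fail-walked)
[65] read 'c'  n0⇒n3
[66] read 'c'  n3⇒n4
[67] read 'a'  n4⇒n5
[68] read 'c'  n5⇒n6
[69] read 'a'  n6⇒n7
[70] read 'a'  n7⇒n0 (fail-walked)
[71] read 'b'  n0⇒n1
[72] read 'b'  n1⇒n2  ** P0@[71:72]
[73] read 'b'  n2⇒n2 (fail-walked)  ** P0@[72:73]
[74] read 'b'  n2⇒n2 (fail-walked)  ** P0@[73:74]
[75] read 'a'  n2⇒n0 (fail-walked)

All matches (sorted): [[2,0],[3,0],[4,0],[5,0],[6,0],[9,0],[10,0],[11,0],[20,1],[28,1],[34,1],[41,1],[42,0],[48,1],[55,1],[63,1],[72,0],[73,0],[74,0]]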